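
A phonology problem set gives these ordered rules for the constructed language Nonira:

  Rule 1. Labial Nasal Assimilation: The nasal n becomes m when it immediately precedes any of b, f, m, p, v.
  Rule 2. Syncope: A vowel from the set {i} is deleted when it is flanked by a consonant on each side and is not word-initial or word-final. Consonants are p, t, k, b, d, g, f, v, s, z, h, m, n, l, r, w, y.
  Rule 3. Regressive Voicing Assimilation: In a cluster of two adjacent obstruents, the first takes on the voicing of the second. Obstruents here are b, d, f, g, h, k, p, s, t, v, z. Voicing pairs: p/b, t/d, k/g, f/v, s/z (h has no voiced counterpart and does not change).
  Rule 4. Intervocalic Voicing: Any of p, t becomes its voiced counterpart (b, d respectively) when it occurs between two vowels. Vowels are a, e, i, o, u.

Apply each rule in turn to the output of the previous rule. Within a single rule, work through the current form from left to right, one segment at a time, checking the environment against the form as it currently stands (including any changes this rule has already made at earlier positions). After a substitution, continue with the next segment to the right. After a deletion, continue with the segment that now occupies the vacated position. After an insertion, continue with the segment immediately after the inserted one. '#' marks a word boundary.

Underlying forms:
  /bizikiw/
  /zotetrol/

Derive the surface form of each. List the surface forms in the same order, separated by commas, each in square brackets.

/bizikiw/:
  Rule 1 Labial Nasal Assimilation: no change — [bizikiw]
  Rule 2 Syncope: [bizikiw] → [bzkw]
  Rule 3 Regressive Voicing Assimilation: [bzkw] → [bskw]
  Rule 4 Intervocalic Voicing: no change — [bskw]
/zotetrol/:
  Rule 1 Labial Nasal Assimilation: no change — [zotetrol]
  Rule 2 Syncope: no change — [zotetrol]
  Rule 3 Regressive Voicing Assimilation: no change — [zotetrol]
  Rule 4 Intervocalic Voicing: [zotetrol] → [zodetrol]

[bskw], [zodetrol]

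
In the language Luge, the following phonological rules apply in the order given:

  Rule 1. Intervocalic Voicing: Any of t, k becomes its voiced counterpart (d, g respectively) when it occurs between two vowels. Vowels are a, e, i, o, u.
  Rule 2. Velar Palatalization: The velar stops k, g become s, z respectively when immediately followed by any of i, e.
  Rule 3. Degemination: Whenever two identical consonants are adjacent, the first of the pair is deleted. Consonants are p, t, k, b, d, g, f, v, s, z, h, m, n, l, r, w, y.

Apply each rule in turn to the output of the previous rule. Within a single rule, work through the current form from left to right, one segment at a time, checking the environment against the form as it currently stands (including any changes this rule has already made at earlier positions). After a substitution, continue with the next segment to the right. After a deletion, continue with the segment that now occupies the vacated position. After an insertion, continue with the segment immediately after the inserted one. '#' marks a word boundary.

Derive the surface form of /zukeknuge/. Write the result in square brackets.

[zuzeknuze]

Rule 1 Intervocalic Voicing: [zukeknuge] → [zugeknuge]
Rule 2 Velar Palatalization: [zugeknuge] → [zuzeknuze]
Rule 3 Degemination: no change — [zuzeknuze]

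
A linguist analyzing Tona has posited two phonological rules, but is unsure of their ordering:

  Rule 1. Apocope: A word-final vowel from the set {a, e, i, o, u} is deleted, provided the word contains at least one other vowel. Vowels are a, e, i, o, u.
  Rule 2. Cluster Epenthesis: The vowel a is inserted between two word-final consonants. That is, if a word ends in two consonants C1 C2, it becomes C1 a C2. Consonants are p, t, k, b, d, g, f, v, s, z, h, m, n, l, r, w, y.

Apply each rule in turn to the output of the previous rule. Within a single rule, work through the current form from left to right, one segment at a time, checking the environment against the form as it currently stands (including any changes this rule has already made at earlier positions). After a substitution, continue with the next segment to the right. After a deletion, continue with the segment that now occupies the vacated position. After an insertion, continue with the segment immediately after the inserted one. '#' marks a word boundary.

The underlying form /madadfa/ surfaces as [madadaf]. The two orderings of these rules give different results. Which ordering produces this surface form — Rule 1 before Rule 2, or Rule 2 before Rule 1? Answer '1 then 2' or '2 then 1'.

1 then 2

Order 1 then 2:
  1 Apocope: [madadfa] → [madadf]
  2 Cluster Epenthesis: [madadf] → [madadaf]
  result: [madadaf]
Order 2 then 1:
  2 Cluster Epenthesis: no change — [madadfa]
  1 Apocope: [madadfa] → [madadf]
  result: [madadf]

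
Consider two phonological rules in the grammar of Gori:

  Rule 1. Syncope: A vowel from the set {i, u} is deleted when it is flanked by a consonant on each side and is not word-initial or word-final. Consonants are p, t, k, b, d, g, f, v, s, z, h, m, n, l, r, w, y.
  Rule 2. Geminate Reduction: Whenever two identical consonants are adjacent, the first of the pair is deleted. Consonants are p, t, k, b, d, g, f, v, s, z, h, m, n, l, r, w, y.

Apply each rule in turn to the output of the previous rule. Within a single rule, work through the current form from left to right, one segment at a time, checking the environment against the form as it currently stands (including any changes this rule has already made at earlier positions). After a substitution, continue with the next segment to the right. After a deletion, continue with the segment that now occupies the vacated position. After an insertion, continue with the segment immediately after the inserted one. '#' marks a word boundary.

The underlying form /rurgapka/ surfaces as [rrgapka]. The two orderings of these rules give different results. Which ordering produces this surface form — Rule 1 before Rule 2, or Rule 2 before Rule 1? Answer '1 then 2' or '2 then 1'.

2 then 1

Order 1 then 2:
  1 Syncope: [rurgapka] → [rrgapka]
  2 Geminate Reduction: [rrgapka] → [rgapka]
  result: [rgapka]
Order 2 then 1:
  2 Geminate Reduction: no change — [rurgapka]
  1 Syncope: [rurgapka] → [rrgapka]
  result: [rrgapka]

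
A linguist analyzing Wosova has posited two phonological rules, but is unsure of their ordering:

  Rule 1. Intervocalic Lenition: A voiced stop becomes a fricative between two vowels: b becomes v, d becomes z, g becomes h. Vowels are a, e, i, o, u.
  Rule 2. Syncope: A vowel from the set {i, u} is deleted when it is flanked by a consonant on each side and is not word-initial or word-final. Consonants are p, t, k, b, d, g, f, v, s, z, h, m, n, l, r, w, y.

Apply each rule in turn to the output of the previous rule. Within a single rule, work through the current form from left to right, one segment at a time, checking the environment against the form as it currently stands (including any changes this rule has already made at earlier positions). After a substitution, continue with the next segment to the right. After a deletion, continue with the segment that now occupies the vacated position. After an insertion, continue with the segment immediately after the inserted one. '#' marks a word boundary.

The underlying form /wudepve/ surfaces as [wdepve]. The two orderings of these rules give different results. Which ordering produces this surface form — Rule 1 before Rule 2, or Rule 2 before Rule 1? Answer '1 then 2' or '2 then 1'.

2 then 1

Order 1 then 2:
  1 Intervocalic Lenition: [wudepve] → [wuzepve]
  2 Syncope: [wuzepve] → [wzepve]
  result: [wzepve]
Order 2 then 1:
  2 Syncope: [wudepve] → [wdepve]
  1 Intervocalic Lenition: no change — [wdepve]
  result: [wdepve]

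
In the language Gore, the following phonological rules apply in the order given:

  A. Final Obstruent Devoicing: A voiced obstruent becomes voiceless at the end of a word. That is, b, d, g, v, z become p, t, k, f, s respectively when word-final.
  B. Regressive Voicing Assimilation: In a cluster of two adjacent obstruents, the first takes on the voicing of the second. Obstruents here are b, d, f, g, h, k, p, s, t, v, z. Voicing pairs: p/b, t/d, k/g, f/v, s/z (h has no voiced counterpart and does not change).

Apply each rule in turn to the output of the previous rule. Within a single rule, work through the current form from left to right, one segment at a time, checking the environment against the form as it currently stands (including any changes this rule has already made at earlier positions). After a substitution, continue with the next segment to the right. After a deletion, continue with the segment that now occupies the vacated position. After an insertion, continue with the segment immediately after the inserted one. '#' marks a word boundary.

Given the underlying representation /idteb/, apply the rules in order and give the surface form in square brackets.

A Final Obstruent Devoicing: [idteb] → [idtep]
B Regressive Voicing Assimilation: [idtep] → [ittep]

[ittep]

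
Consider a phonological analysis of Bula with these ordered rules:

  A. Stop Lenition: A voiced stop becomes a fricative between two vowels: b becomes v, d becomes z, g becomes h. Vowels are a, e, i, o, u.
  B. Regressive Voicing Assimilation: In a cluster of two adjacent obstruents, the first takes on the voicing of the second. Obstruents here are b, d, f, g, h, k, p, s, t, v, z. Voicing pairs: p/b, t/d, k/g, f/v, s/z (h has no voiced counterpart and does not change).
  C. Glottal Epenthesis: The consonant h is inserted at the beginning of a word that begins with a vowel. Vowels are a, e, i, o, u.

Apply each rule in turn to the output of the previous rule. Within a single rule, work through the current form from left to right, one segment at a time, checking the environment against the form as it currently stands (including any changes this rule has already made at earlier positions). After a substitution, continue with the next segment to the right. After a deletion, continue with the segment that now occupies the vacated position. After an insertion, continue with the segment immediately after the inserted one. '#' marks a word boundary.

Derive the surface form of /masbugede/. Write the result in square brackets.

A Stop Lenition: [masbugede] → [masbuheze]
B Regressive Voicing Assimilation: [masbuheze] → [mazbuheze]
C Glottal Epenthesis: no change — [mazbuheze]

[mazbuheze]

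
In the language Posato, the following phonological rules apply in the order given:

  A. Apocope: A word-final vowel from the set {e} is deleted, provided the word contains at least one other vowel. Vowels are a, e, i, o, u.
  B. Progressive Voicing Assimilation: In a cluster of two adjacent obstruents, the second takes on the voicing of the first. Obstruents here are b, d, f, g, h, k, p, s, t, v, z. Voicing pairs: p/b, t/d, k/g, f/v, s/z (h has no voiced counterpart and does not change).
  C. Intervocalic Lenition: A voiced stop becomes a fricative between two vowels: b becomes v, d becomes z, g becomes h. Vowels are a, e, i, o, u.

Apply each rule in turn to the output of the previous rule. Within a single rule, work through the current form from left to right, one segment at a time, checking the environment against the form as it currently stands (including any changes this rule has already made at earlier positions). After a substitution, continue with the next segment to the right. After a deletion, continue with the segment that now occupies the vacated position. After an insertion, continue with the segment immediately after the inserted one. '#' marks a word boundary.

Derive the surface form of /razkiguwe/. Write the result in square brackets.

[razgihuw]

A Apocope: [razkiguwe] → [razkiguw]
B Progressive Voicing Assimilation: [razkiguw] → [razgiguw]
C Intervocalic Lenition: [razgiguw] → [razgihuw]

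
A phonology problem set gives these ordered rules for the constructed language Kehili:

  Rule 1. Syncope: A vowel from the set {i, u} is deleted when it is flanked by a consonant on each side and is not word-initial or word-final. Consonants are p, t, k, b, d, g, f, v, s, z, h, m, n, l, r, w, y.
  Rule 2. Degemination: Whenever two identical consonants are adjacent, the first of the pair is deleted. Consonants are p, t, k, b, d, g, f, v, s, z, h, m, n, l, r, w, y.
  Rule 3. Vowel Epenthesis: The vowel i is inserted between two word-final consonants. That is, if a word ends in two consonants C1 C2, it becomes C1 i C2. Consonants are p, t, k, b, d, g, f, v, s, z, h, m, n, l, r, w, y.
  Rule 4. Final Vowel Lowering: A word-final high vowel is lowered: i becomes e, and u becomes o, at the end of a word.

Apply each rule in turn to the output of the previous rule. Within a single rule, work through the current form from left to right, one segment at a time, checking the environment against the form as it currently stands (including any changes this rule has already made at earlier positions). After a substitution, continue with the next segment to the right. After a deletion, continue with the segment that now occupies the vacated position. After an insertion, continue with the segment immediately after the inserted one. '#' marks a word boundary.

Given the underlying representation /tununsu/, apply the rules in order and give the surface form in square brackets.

Rule 1 Syncope: [tununsu] → [tnnsu]
Rule 2 Degemination: [tnnsu] → [tnsu]
Rule 3 Vowel Epenthesis: no change — [tnsu]
Rule 4 Final Vowel Lowering: [tnsu] → [tnso]

[tnso]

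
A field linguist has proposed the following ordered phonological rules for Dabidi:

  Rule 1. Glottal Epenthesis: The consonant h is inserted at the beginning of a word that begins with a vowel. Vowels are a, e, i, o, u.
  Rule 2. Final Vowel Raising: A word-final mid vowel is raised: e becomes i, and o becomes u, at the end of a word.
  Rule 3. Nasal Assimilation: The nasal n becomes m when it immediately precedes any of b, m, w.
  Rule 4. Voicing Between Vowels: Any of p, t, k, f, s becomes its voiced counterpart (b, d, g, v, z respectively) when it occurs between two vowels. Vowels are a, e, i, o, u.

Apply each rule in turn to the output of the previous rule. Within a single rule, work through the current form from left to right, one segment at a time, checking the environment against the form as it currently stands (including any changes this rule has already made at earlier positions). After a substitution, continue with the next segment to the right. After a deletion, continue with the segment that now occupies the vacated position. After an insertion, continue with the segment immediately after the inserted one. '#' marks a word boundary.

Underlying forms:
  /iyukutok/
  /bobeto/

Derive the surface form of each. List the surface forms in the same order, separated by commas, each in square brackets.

/iyukutok/:
  Rule 1 Glottal Epenthesis: [iyukutok] → [hiyukutok]
  Rule 2 Final Vowel Raising: no change — [hiyukutok]
  Rule 3 Nasal Assimilation: no change — [hiyukutok]
  Rule 4 Voicing Between Vowels: [hiyukutok] → [hiyugudok]
/bobeto/:
  Rule 1 Glottal Epenthesis: no change — [bobeto]
  Rule 2 Final Vowel Raising: [bobeto] → [bobetu]
  Rule 3 Nasal Assimilation: no change — [bobetu]
  Rule 4 Voicing Between Vowels: [bobetu] → [bobedu]

[hiyugudok], [bobedu]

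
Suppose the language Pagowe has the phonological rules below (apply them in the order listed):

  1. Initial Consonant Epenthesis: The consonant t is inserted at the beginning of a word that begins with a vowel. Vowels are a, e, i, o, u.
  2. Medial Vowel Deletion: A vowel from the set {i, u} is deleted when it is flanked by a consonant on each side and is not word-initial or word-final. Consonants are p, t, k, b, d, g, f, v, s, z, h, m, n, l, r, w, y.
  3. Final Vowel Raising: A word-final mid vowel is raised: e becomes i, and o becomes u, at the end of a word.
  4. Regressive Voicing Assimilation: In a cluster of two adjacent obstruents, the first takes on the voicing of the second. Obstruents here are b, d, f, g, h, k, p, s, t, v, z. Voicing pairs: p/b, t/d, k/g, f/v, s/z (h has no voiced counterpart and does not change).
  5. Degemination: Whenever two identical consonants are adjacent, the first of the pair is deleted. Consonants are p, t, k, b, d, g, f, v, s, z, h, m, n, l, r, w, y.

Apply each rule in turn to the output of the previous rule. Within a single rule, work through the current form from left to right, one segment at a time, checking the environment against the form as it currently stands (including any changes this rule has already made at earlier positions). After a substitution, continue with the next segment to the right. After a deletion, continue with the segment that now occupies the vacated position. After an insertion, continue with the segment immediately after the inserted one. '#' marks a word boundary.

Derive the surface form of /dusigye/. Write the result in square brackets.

1 Initial Consonant Epenthesis: no change — [dusigye]
2 Medial Vowel Deletion: [dusigye] → [dsgye]
3 Final Vowel Raising: [dsgye] → [dsgyi]
4 Regressive Voicing Assimilation: [dsgyi] → [tzgyi]
5 Degemination: no change — [tzgyi]

[tzgyi]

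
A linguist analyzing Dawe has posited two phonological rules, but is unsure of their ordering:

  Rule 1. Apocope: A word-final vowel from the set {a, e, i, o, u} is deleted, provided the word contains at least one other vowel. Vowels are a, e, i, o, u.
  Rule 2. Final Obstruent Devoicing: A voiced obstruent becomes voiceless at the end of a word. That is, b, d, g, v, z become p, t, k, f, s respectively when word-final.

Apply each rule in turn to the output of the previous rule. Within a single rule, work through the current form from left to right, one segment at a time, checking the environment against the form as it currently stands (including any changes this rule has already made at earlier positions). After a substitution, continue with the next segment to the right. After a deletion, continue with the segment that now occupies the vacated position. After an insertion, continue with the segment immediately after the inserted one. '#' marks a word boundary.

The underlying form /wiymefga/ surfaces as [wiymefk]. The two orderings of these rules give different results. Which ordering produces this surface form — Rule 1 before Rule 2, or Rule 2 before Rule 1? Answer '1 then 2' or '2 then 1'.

Order 1 then 2:
  1 Apocope: [wiymefga] → [wiymefg]
  2 Final Obstruent Devoicing: [wiymefg] → [wiymefk]
  result: [wiymefk]
Order 2 then 1:
  2 Final Obstruent Devoicing: no change — [wiymefga]
  1 Apocope: [wiymefga] → [wiymefg]
  result: [wiymefg]

1 then 2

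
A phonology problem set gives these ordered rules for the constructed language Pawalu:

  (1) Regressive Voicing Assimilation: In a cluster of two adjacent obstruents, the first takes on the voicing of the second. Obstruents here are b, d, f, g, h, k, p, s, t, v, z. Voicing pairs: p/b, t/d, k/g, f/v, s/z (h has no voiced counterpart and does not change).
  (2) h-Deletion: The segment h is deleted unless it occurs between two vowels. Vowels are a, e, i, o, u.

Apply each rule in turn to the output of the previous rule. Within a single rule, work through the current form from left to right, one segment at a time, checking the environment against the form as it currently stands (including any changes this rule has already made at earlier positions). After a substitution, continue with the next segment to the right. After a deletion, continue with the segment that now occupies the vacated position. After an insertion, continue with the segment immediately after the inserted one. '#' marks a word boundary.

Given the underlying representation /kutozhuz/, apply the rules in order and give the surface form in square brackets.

[kutosuz]

(1) Regressive Voicing Assimilation: [kutozhuz] → [kutoshuz]
(2) h-Deletion: [kutoshuz] → [kutosuz]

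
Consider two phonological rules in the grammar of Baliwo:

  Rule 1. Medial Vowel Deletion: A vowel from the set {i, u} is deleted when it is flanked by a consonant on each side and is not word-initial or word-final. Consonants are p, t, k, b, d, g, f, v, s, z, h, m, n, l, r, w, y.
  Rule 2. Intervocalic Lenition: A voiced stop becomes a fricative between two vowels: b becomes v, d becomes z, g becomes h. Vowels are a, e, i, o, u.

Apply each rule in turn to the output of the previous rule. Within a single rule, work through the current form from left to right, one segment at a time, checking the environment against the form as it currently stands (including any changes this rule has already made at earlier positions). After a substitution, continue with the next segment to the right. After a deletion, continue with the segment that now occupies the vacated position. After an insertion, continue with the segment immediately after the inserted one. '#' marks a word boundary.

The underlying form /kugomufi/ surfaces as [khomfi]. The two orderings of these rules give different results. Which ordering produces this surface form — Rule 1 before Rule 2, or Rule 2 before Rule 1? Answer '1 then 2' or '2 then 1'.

Order 1 then 2:
  1 Medial Vowel Deletion: [kugomufi] → [kgomfi]
  2 Intervocalic Lenition: no change — [kgomfi]
  result: [kgomfi]
Order 2 then 1:
  2 Intervocalic Lenition: [kugomufi] → [kuhomufi]
  1 Medial Vowel Deletion: [kuhomufi] → [khomfi]
  result: [khomfi]

2 then 1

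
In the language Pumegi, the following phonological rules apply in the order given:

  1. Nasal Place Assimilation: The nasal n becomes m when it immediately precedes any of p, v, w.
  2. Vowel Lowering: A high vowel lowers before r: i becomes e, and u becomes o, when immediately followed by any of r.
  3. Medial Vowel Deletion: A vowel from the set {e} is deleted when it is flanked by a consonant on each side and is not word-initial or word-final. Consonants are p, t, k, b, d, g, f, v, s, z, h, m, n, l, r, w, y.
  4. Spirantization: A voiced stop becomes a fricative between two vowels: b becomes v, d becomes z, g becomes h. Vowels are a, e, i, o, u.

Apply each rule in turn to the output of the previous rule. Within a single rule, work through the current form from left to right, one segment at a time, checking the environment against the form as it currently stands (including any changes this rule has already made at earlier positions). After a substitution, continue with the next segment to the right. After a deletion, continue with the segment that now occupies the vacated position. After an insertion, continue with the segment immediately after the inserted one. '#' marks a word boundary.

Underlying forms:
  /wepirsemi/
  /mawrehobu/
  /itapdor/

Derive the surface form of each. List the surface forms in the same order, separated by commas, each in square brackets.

/wepirsemi/:
  1 Nasal Place Assimilation: no change — [wepirsemi]
  2 Vowel Lowering: [wepirsemi] → [wepersemi]
  3 Medial Vowel Deletion: [wepersemi] → [wprsmi]
  4 Spirantization: no change — [wprsmi]
/mawrehobu/:
  1 Nasal Place Assimilation: no change — [mawrehobu]
  2 Vowel Lowering: no change — [mawrehobu]
  3 Medial Vowel Deletion: [mawrehobu] → [mawrhobu]
  4 Spirantization: [mawrhobu] → [mawrhovu]
/itapdor/:
  1 Nasal Place Assimilation: no change — [itapdor]
  2 Vowel Lowering: no change — [itapdor]
  3 Medial Vowel Deletion: no change — [itapdor]
  4 Spirantization: no change — [itapdor]

[wprsmi], [mawrhovu], [itapdor]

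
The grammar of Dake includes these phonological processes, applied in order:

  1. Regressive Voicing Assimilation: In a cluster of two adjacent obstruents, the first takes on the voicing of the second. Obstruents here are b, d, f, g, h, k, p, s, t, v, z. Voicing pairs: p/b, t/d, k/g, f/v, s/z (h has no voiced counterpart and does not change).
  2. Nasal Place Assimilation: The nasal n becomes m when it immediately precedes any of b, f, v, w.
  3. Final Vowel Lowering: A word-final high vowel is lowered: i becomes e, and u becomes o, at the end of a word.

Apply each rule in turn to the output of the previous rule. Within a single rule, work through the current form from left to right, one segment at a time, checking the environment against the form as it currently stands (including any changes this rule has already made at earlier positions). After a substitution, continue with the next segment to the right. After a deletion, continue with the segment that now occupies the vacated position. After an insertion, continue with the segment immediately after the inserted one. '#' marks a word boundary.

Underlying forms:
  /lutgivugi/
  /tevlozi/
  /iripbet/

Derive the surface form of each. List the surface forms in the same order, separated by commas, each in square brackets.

/lutgivugi/:
  1 Regressive Voicing Assimilation: [lutgivugi] → [ludgivugi]
  2 Nasal Place Assimilation: no change — [ludgivugi]
  3 Final Vowel Lowering: [ludgivugi] → [ludgivuge]
/tevlozi/:
  1 Regressive Voicing Assimilation: no change — [tevlozi]
  2 Nasal Place Assimilation: no change — [tevlozi]
  3 Final Vowel Lowering: [tevlozi] → [tevloze]
/iripbet/:
  1 Regressive Voicing Assimilation: [iripbet] → [iribbet]
  2 Nasal Place Assimilation: no change — [iribbet]
  3 Final Vowel Lowering: no change — [iribbet]

[ludgivuge], [tevloze], [iribbet]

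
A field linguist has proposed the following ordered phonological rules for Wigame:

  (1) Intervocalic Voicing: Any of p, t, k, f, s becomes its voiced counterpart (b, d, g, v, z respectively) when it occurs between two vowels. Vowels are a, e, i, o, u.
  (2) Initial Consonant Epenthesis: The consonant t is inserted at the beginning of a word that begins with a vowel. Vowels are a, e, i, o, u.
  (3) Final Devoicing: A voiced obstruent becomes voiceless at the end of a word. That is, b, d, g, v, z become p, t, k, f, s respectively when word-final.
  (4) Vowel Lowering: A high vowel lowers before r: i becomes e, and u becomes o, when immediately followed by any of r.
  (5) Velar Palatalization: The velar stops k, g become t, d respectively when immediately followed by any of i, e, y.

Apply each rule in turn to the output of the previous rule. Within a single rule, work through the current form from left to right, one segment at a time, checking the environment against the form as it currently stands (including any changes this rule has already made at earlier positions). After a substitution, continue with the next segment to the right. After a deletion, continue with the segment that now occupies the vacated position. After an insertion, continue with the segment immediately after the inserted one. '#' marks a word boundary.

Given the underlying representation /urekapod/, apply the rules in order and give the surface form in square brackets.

[toregabot]

(1) Intervocalic Voicing: [urekapod] → [uregabod]
(2) Initial Consonant Epenthesis: [uregabod] → [turegabod]
(3) Final Devoicing: [turegabod] → [turegabot]
(4) Vowel Lowering: [turegabot] → [toregabot]
(5) Velar Palatalization: no change — [toregabot]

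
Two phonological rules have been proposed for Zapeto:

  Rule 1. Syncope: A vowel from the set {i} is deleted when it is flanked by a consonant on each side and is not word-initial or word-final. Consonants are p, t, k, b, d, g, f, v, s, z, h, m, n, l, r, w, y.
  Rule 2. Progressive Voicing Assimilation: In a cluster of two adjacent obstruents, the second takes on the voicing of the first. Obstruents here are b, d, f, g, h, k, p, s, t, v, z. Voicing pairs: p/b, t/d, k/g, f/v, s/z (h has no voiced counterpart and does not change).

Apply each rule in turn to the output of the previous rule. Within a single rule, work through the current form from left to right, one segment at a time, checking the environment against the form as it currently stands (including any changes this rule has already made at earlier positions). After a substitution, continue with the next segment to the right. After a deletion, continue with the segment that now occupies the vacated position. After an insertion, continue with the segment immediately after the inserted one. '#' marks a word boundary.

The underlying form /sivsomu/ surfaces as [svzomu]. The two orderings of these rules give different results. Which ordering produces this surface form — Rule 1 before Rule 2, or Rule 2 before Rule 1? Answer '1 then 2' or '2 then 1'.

2 then 1

Order 1 then 2:
  1 Syncope: [sivsomu] → [svsomu]
  2 Progressive Voicing Assimilation: [svsomu] → [sfsomu]
  result: [sfsomu]
Order 2 then 1:
  2 Progressive Voicing Assimilation: [sivsomu] → [sivzomu]
  1 Syncope: [sivzomu] → [svzomu]
  result: [svzomu]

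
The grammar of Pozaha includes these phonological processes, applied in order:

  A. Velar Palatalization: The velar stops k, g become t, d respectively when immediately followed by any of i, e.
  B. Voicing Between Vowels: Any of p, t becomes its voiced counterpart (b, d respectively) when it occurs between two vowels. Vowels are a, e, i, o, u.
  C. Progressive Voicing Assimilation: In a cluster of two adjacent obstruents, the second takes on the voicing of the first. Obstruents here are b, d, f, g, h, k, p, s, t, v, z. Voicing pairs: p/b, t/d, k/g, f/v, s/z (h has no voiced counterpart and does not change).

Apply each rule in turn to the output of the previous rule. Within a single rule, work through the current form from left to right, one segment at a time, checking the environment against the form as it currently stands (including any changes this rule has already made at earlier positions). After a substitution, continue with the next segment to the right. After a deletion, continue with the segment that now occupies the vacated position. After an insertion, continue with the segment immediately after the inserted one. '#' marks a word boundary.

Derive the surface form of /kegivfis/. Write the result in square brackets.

A Velar Palatalization: [kegivfis] → [tedivfis]
B Voicing Between Vowels: no change — [tedivfis]
C Progressive Voicing Assimilation: [tedivfis] → [tedivvis]

[tedivvis]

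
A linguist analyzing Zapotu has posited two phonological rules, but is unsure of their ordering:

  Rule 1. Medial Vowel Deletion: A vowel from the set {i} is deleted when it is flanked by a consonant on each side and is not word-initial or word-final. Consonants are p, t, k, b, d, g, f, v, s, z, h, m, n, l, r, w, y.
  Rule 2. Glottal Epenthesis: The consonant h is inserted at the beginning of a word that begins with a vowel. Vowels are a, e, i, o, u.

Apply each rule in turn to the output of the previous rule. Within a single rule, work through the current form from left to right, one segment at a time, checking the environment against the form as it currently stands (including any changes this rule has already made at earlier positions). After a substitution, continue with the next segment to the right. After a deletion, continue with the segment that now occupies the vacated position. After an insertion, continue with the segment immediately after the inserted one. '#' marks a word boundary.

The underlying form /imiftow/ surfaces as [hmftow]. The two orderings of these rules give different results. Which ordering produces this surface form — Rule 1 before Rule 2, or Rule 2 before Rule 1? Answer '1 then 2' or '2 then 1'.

Order 1 then 2:
  1 Medial Vowel Deletion: [imiftow] → [imftow]
  2 Glottal Epenthesis: [imftow] → [himftow]
  result: [himftow]
Order 2 then 1:
  2 Glottal Epenthesis: [imiftow] → [himiftow]
  1 Medial Vowel Deletion: [himiftow] → [hmftow]
  result: [hmftow]

2 then 1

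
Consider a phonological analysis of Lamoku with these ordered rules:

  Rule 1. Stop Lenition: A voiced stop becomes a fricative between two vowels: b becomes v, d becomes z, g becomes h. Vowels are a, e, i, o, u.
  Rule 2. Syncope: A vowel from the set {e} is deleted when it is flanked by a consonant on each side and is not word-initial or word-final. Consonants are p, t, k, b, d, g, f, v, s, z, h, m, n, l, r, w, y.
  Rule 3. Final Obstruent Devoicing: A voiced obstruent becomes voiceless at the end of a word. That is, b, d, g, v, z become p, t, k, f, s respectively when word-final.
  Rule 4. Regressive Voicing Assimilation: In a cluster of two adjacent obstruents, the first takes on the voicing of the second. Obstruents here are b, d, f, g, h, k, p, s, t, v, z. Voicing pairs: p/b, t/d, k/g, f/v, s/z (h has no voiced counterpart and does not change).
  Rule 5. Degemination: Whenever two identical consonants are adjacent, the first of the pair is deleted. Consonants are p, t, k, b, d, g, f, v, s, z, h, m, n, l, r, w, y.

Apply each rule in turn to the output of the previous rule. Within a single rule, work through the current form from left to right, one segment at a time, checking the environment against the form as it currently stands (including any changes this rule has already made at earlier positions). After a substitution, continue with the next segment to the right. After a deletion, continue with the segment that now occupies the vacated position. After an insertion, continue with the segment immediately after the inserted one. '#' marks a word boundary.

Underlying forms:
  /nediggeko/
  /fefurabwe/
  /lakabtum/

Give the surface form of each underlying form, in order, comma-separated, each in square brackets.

[nzigko], [furabwe], [lakaptum]

/nediggeko/:
  Rule 1 Stop Lenition: [nediggeko] → [neziggeko]
  Rule 2 Syncope: [neziggeko] → [nziggko]
  Rule 3 Final Obstruent Devoicing: no change — [nziggko]
  Rule 4 Regressive Voicing Assimilation: [nziggko] → [nzigkko]
  Rule 5 Degemination: [nzigkko] → [nzigko]
/fefurabwe/:
  Rule 1 Stop Lenition: no change — [fefurabwe]
  Rule 2 Syncope: [fefurabwe] → [ffurabwe]
  Rule 3 Final Obstruent Devoicing: no change — [ffurabwe]
  Rule 4 Regressive Voicing Assimilation: no change — [ffurabwe]
  Rule 5 Degemination: [ffurabwe] → [furabwe]
/lakabtum/:
  Rule 1 Stop Lenition: no change — [lakabtum]
  Rule 2 Syncope: no change — [lakabtum]
  Rule 3 Final Obstruent Devoicing: no change — [lakabtum]
  Rule 4 Regressive Voicing Assimilation: [lakabtum] → [lakaptum]
  Rule 5 Degemination: no change — [lakaptum]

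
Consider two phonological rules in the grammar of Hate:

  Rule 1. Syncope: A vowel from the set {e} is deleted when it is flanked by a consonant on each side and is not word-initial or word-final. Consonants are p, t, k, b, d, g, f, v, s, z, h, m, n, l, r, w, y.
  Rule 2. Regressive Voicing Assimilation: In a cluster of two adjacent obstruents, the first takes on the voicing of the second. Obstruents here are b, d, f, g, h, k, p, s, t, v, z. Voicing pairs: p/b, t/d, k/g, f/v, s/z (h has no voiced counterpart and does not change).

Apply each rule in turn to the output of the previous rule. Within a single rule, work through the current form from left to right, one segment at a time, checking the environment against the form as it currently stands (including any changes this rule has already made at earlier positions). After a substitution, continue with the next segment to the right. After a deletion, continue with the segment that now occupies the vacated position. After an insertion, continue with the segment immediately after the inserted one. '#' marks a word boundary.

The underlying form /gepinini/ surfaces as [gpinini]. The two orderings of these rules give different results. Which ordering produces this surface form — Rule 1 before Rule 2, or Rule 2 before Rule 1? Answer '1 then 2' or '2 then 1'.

2 then 1

Order 1 then 2:
  1 Syncope: [gepinini] → [gpinini]
  2 Regressive Voicing Assimilation: [gpinini] → [kpinini]
  result: [kpinini]
Order 2 then 1:
  2 Regressive Voicing Assimilation: no change — [gepinini]
  1 Syncope: [gepinini] → [gpinini]
  result: [gpinini]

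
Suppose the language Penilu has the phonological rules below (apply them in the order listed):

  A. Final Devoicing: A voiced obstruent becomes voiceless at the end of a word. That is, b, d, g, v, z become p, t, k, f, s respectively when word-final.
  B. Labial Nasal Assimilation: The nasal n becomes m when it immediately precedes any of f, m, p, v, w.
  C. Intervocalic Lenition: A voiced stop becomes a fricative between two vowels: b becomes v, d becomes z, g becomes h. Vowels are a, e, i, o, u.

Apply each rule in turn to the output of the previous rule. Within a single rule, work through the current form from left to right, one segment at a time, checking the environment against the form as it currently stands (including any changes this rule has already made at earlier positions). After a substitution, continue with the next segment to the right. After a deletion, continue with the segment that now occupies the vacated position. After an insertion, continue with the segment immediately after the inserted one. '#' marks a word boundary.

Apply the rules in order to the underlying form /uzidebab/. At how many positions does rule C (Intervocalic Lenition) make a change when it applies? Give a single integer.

2

A Final Devoicing: [uzidebab] → [uzidebap]
B Labial Nasal Assimilation: no change — [uzidebap]
C Intervocalic Lenition: [uzidebap] → [uzizevap]
Rule C changed 2 position(s).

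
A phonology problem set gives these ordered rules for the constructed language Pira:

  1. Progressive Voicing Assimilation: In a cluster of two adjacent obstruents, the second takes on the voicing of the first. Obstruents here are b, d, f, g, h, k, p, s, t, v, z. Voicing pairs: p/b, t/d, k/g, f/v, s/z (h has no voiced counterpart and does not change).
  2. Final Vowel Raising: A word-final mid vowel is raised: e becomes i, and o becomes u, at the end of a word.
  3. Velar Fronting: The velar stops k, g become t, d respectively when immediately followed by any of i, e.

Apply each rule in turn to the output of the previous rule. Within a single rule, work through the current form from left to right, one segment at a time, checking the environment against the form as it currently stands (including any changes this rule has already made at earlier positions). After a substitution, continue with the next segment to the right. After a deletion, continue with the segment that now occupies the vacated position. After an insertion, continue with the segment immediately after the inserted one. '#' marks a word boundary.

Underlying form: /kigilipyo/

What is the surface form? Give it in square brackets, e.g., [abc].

1 Progressive Voicing Assimilation: no change — [kigilipyo]
2 Final Vowel Raising: [kigilipyo] → [kigilipyu]
3 Velar Fronting: [kigilipyu] → [tidilipyu]

[tidilipyu]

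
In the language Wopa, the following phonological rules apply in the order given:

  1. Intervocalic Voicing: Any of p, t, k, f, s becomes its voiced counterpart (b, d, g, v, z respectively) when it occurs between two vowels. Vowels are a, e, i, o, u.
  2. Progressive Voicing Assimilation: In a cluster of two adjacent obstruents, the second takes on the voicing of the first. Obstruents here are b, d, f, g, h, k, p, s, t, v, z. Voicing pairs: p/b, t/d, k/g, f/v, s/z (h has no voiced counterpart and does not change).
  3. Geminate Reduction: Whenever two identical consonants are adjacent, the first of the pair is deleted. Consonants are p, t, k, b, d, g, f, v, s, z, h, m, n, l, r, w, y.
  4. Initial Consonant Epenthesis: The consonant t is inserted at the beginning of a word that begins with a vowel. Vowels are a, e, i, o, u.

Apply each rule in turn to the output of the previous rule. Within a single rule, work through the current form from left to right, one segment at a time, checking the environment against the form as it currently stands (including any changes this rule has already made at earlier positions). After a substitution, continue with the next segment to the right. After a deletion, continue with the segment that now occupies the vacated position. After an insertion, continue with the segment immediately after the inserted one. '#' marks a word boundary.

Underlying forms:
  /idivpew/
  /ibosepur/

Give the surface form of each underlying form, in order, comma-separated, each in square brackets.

/idivpew/:
  1 Intervocalic Voicing: no change — [idivpew]
  2 Progressive Voicing Assimilation: [idivpew] → [idivbew]
  3 Geminate Reduction: no change — [idivbew]
  4 Initial Consonant Epenthesis: [idivbew] → [tidivbew]
/ibosepur/:
  1 Intervocalic Voicing: [ibosepur] → [ibozebur]
  2 Progressive Voicing Assimilation: no change — [ibozebur]
  3 Geminate Reduction: no change — [ibozebur]
  4 Initial Consonant Epenthesis: [ibozebur] → [tibozebur]

[tidivbew], [tibozebur]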